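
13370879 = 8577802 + 4793077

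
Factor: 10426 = 2^1*13^1 *401^1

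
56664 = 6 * 9444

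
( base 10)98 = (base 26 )3K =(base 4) 1202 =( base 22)4a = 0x62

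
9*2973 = 26757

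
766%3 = 1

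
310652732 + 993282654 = 1303935386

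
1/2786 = 1/2786 = 0.00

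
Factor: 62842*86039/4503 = 2^1*3^( - 1)*13^1*19^ ( - 1)  *79^(-1)*97^1*887^1*2417^1=5406862838/4503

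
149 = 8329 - 8180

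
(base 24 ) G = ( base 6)24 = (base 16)10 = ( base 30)G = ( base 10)16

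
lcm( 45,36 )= 180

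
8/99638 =4/49819 = 0.00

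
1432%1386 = 46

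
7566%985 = 671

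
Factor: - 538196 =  - 2^2*157^1*857^1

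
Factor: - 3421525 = -5^2  *  136861^1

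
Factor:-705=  - 3^1*5^1*47^1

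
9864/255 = 38 + 58/85 = 38.68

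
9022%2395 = 1837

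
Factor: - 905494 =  - 2^1*43^1*10529^1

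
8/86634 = 4/43317 = 0.00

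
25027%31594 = 25027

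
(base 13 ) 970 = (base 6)11244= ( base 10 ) 1612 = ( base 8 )3114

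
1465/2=1465/2  =  732.50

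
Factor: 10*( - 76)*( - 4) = 2^5*5^1*19^1 = 3040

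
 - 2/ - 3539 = 2/3539= 0.00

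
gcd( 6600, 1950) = 150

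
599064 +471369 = 1070433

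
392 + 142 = 534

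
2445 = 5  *489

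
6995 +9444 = 16439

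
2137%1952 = 185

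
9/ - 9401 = - 1 + 9392/9401 = - 0.00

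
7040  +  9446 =16486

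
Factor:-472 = -2^3*59^1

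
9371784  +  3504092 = 12875876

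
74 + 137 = 211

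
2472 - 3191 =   -  719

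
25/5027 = 25/5027 = 0.00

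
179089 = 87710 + 91379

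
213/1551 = 71/517 =0.14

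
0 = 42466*0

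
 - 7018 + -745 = -7763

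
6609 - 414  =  6195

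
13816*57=787512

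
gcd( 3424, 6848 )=3424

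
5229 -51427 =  - 46198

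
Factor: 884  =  2^2*13^1*17^1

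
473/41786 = 473/41786=0.01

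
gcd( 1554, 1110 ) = 222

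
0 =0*4026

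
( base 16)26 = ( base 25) 1D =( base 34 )14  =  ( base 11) 35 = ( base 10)38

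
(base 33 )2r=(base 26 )3F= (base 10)93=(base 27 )3C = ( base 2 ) 1011101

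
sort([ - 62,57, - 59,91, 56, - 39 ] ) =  [ - 62,- 59, - 39 , 56,57, 91 ]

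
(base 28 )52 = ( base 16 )8E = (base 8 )216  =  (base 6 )354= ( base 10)142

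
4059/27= 451/3 = 150.33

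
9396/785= 11 + 761/785 = 11.97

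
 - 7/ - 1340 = 7/1340 = 0.01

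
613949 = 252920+361029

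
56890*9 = 512010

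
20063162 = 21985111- 1921949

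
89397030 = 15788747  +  73608283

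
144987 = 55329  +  89658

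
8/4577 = 8/4577 = 0.00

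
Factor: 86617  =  37^1*2341^1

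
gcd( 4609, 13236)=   1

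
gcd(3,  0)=3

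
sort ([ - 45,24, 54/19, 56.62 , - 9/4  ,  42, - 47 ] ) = [ - 47, - 45, - 9/4, 54/19, 24 , 42,56.62 ]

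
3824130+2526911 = 6351041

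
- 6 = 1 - 7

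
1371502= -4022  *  ( - 341 )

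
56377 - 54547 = 1830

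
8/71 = 8/71 = 0.11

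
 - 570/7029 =- 190/2343=-0.08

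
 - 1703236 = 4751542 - 6454778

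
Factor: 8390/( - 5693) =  - 2^1*5^1*839^1*5693^( - 1) 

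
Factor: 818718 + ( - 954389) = -135671  =  -135671^1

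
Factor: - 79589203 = -479^1* 166157^1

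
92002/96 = 958+ 17/48=958.35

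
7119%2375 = 2369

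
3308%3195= 113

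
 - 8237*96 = -790752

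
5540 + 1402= 6942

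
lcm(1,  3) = 3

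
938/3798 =469/1899  =  0.25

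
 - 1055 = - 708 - 347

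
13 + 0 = 13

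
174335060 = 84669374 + 89665686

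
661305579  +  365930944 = 1027236523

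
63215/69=916 + 11/69= 916.16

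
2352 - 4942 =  - 2590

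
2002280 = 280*7151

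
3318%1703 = 1615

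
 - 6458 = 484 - 6942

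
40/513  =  40/513  =  0.08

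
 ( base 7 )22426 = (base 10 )5704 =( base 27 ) 7M7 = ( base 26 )8ba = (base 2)1011001001000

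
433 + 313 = 746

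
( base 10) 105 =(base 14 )77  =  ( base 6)253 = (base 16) 69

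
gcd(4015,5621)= 803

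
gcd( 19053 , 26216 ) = 29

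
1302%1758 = 1302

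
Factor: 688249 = 688249^1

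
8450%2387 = 1289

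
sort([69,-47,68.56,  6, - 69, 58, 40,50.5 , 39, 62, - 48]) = [ - 69, - 48,  -  47,6,39, 40, 50.5, 58,  62,68.56 , 69] 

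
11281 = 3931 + 7350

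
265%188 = 77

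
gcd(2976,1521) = 3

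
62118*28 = 1739304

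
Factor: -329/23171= -7/493 =-7^1*17^( - 1)*29^( - 1 )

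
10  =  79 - 69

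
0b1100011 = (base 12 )83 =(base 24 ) 43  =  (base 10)99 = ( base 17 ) 5e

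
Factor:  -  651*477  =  -310527  =  -3^3*7^1*31^1 *53^1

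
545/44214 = 545/44214 =0.01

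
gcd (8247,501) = 3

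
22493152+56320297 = 78813449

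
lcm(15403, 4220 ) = 308060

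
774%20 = 14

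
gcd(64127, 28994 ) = 7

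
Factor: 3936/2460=2^3*5^( -1) = 8/5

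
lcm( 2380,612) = 21420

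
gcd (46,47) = 1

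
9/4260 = 3/1420 = 0.00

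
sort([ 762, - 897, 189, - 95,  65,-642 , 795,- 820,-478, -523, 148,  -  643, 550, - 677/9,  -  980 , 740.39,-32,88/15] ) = [-980,-897,-820, - 643, - 642,  -  523, - 478, - 95,-677/9, - 32,88/15, 65, 148, 189, 550,740.39,762, 795] 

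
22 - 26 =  - 4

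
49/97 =49/97= 0.51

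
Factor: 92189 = 92189^1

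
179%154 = 25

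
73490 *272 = 19989280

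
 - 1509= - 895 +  - 614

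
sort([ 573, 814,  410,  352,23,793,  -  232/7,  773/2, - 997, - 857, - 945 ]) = [ - 997, - 945,-857,- 232/7,23,352,773/2,410,573,793, 814 ]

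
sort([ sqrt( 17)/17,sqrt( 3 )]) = [ sqrt( 17)/17,sqrt(3)]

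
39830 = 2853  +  36977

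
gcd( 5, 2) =1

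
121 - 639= - 518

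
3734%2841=893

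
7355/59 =124 + 39/59=124.66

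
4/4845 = 4/4845 = 0.00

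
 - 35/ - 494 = 35/494  =  0.07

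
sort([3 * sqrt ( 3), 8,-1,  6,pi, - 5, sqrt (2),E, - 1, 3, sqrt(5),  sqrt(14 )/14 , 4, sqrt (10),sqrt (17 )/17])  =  [-5, - 1,-1 , sqrt(17)/17,sqrt( 14)/14, sqrt(2),sqrt(5), E,3, pi, sqrt( 10), 4,  3*sqrt (3),6,8] 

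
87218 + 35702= 122920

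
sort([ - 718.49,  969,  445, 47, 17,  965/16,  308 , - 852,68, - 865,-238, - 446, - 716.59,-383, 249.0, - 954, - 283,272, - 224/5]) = [ - 954, - 865, - 852,  -  718.49, - 716.59, - 446, - 383,-283, - 238, - 224/5, 17, 47,  965/16 , 68 , 249.0, 272, 308, 445,969 ] 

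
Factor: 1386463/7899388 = 2^ (  -  2)*7^( - 2 )*13^1*23^1*41^(  -  1)* 983^( - 1 )*4637^1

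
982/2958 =491/1479 = 0.33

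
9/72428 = 9/72428 = 0.00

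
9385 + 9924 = 19309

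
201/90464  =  201/90464  =  0.00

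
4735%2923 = 1812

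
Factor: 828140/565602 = 2^1*3^( - 1 )*5^1*47^1 * 107^( - 1 )= 470/321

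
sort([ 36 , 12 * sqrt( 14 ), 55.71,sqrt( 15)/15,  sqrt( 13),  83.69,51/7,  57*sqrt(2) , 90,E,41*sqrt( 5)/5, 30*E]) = [ sqrt( 15 )/15, E,  sqrt( 13),  51/7,41*sqrt(5 )/5, 36,  12*sqrt( 14),55.71, 57* sqrt( 2), 30*E,83.69, 90]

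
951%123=90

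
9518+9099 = 18617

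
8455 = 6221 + 2234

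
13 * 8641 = 112333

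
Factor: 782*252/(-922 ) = - 98532/461   =  -2^2*3^2*7^1 * 17^1*23^1* 461^( - 1)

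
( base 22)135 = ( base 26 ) l9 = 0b1000101011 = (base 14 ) 2B9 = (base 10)555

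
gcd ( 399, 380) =19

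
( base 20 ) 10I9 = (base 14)309B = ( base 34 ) 785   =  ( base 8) 20261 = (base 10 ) 8369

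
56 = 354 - 298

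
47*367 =17249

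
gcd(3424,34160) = 16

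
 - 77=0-77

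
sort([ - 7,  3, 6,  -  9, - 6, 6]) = [ - 9, - 7, - 6,3, 6,  6]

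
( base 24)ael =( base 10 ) 6117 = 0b1011111100101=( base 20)f5h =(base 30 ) 6nr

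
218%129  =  89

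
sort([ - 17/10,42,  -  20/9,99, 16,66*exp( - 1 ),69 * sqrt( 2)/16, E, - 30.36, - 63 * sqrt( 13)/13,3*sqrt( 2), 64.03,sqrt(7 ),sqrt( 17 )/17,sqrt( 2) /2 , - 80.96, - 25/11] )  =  [ -80.96,- 30.36,- 63*sqrt (13)/13,-25/11,  -  20/9,  -  17/10,sqrt(17)/17, sqrt( 2 )/2, sqrt( 7),E, 3*sqrt( 2), 69  *  sqrt( 2 )/16,16,  66 * exp ( -1 ), 42,64.03,  99] 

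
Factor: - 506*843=  -  426558=-  2^1*3^1*11^1*23^1*281^1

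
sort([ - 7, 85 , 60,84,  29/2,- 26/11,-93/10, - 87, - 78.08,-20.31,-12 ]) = [-87, - 78.08 ,-20.31 , - 12,  -  93/10,-7, - 26/11,29/2, 60,  84 , 85]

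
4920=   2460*2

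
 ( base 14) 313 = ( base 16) 25D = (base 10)605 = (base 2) 1001011101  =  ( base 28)LH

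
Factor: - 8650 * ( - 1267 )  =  10959550 = 2^1*5^2*7^1*  173^1*181^1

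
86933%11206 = 8491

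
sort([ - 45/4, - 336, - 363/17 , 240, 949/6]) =[ -336, - 363/17,  -  45/4 , 949/6,240]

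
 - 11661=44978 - 56639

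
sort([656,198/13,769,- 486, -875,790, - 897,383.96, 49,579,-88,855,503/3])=[ -897, - 875, - 486 , - 88,198/13, 49,503/3,383.96 , 579,  656,769, 790,855 ]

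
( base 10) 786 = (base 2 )1100010010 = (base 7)2202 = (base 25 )16b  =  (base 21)1g9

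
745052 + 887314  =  1632366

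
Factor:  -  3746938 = -2^1*13^1*211^1*683^1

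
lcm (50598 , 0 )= 0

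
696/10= 69 + 3/5 =69.60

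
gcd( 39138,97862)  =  2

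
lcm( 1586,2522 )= 153842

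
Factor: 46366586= 2^1*7^1*3311899^1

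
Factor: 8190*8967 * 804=59045542920 = 2^3*3^4 *5^1*7^3*13^1*61^1*67^1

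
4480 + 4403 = 8883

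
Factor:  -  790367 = - 353^1  *  2239^1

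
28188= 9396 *3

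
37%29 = 8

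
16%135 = 16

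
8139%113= 3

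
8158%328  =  286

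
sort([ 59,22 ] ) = [ 22, 59] 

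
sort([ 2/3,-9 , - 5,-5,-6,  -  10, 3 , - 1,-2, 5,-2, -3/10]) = [-10, - 9,-6,-5, - 5,  -  2, - 2 ,  -  1, - 3/10, 2/3, 3, 5 ] 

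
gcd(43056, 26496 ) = 3312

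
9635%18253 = 9635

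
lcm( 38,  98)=1862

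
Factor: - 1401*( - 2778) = 2^1*3^2*463^1*467^1 = 3891978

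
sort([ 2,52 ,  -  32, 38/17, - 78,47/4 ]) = [ - 78, - 32  ,  2 , 38/17 , 47/4,52 ] 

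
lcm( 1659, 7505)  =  157605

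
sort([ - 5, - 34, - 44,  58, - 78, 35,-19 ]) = [  -  78,-44 ,- 34,  -  19, - 5,  35, 58 ] 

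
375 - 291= 84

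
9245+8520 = 17765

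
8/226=4/113= 0.04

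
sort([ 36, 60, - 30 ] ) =[ - 30,  36,60]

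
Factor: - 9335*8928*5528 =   -  2^8* 3^2*5^1*31^1 * 691^1 * 1867^1 = - 460719440640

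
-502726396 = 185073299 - 687799695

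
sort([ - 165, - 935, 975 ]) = [ - 935,-165,975 ] 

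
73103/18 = 4061  +  5/18 = 4061.28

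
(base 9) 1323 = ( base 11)823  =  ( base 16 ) 3e1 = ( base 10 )993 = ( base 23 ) 1k4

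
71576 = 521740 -450164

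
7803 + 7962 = 15765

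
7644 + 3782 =11426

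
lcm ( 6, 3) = 6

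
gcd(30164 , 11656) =4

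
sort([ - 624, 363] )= [ - 624,363]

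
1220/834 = 610/417 = 1.46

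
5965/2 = 5965/2 = 2982.50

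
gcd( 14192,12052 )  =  4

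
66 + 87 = 153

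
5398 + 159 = 5557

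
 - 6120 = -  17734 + 11614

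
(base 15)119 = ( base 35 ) 74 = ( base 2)11111001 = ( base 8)371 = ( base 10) 249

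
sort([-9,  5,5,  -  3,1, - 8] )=[  -  9, - 8, -3, 1,5 , 5 ]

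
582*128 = 74496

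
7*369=2583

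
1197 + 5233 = 6430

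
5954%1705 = 839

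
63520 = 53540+9980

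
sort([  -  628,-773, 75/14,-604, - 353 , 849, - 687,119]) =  [ - 773,-687,-628,  -  604, - 353,75/14,119,849] 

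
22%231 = 22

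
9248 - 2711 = 6537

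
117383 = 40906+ 76477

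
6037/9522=6037/9522 = 0.63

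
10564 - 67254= - 56690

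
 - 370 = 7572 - 7942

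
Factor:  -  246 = -2^1*3^1* 41^1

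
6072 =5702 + 370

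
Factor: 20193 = 3^1*53^1*127^1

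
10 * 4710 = 47100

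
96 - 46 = 50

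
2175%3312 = 2175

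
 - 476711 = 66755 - 543466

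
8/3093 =8/3093 = 0.00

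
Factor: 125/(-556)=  - 2^( -2)*5^3 * 139^(- 1) 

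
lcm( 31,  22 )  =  682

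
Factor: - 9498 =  - 2^1*3^1 *1583^1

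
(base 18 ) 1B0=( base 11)435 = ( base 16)20A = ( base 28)ii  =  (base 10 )522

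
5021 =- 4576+9597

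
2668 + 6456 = 9124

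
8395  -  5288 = 3107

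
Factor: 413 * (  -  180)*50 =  - 3717000 =- 2^3*3^2*5^3 * 7^1*59^1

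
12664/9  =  1407 + 1/9  =  1407.11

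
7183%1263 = 868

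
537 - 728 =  - 191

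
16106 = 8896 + 7210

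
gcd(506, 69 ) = 23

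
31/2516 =31/2516 = 0.01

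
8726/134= 65 + 8/67= 65.12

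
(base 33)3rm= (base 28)598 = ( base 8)10124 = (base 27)5JM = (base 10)4180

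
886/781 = 1 + 105/781 = 1.13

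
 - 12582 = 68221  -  80803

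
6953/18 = 6953/18 = 386.28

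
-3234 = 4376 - 7610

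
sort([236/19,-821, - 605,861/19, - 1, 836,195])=[- 821, - 605,-1,236/19,  861/19,195,836 ] 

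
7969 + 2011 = 9980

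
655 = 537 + 118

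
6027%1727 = 846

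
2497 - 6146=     -  3649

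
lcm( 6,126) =126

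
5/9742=5/9742 = 0.00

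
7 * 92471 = 647297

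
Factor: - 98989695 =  - 3^5*5^1 *7^1 * 103^1*113^1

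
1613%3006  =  1613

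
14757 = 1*14757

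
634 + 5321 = 5955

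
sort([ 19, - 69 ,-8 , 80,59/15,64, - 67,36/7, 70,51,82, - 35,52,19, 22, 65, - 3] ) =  [-69, - 67, - 35, - 8, - 3,59/15,  36/7,19, 19,22 , 51, 52,64,65,70, 80,82]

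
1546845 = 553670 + 993175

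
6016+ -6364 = -348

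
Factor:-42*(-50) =2100  =  2^2 * 3^1*5^2*7^1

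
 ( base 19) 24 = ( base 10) 42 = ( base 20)22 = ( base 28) 1e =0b101010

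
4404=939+3465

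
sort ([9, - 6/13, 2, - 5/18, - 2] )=[ - 2, - 6/13 , - 5/18, 2,9 ]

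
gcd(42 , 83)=1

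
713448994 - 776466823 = -63017829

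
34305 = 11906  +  22399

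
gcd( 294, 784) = 98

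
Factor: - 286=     -  2^1*11^1*13^1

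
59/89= 59/89 = 0.66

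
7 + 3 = 10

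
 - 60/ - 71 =60/71 = 0.85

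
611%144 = 35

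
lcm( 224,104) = 2912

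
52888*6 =317328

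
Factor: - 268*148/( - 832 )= 2^( - 2)*13^( - 1)*37^1 * 67^1 = 2479/52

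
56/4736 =7/592=0.01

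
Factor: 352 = 2^5*11^1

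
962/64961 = 74/4997 =0.01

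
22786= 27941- 5155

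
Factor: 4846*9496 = 46017616= 2^4*1187^1*2423^1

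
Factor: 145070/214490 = 163^1*241^ (- 1) = 163/241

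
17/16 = 17/16 = 1.06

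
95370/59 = 1616 + 26/59 = 1616.44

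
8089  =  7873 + 216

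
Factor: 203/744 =2^( - 3)*3^( - 1 )*7^1*29^1*31^( - 1 ) 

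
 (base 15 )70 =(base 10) 105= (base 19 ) 5A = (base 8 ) 151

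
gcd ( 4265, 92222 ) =1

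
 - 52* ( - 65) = 3380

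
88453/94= 940 + 93/94 = 940.99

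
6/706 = 3/353 = 0.01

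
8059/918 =8059/918= 8.78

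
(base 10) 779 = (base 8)1413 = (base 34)mv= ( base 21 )1g2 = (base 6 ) 3335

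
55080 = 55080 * 1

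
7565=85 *89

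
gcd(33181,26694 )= 1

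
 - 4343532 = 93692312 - 98035844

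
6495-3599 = 2896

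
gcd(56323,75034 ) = 1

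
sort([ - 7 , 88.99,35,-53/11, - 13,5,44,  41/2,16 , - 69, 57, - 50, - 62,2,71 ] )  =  [ - 69, - 62, - 50,  -  13, - 7 ,-53/11,2,5, 16 , 41/2,35,44,57, 71, 88.99 ] 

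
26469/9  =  2941 = 2941.00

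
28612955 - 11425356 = 17187599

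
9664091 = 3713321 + 5950770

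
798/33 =266/11 = 24.18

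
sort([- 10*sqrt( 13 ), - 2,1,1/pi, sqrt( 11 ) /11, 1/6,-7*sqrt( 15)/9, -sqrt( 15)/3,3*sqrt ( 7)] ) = [ - 10*sqrt( 13),- 7*sqrt( 15) /9,-2,  -  sqrt(15 )/3,1/6, sqrt (11 ) /11, 1/pi,1, 3*sqrt( 7) ]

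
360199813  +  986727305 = 1346927118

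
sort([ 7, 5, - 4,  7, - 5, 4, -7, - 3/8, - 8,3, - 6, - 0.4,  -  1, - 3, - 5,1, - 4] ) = [-8, - 7, - 6, - 5,  -  5, - 4, - 4, - 3, - 1, - 0.4,-3/8,1,3,4,5,7, 7]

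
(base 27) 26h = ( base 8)3145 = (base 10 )1637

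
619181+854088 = 1473269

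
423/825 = 141/275 = 0.51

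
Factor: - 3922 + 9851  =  5929 =7^2*11^2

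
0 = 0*5504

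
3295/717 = 3295/717 = 4.60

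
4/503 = 4/503 = 0.01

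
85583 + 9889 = 95472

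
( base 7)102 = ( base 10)51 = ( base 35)1G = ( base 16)33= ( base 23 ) 25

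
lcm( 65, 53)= 3445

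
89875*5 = 449375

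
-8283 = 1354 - 9637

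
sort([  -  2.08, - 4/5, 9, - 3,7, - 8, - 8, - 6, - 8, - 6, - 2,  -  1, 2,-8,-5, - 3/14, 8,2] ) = [ - 8, - 8, - 8, - 8  , - 6, - 6,- 5, - 3, - 2.08, - 2, - 1, - 4/5,-3/14, 2, 2, 7,  8 , 9]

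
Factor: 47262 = 2^1 * 3^1 *7877^1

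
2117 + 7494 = 9611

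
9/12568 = 9/12568 = 0.00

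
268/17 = 15 + 13/17 = 15.76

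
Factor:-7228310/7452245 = -2^1 * 31^( - 1 )*293^1*2467^1*48079^( - 1 ) =- 1445662/1490449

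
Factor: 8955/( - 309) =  -2985/103 = - 3^1*5^1*103^( - 1)*199^1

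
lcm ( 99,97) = 9603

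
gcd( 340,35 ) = 5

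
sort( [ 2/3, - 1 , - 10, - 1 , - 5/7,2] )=[-10, - 1,-1, -5/7,2/3,2] 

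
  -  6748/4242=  - 482/303 = - 1.59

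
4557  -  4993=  - 436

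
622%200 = 22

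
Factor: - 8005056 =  - 2^6*3^1*173^1*241^1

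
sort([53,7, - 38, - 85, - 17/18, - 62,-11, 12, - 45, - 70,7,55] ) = [ - 85,-70, - 62, - 45, -38, - 11, - 17/18, 7, 7, 12,53,55]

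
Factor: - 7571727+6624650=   -  101^1 * 9377^1 =- 947077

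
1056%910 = 146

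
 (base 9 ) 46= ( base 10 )42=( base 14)30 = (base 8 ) 52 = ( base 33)19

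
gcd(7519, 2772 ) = 1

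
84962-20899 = 64063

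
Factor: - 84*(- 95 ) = 7980 = 2^2 * 3^1*5^1* 7^1 *19^1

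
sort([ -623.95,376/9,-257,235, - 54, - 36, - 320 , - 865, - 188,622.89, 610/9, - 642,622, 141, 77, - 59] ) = [-865, - 642, - 623.95, - 320,  -  257,-188, - 59, - 54,  -  36,376/9,610/9, 77, 141, 235, 622, 622.89 ] 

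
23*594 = 13662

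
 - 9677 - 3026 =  - 12703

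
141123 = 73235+67888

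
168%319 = 168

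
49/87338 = 49/87338=0.00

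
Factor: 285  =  3^1*5^1*19^1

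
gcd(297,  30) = 3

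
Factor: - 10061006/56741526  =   - 3^ ( - 3)* 73^1*137^1*503^1*1050769^( - 1) = - 5030503/28370763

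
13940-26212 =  - 12272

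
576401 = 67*8603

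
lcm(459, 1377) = 1377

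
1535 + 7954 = 9489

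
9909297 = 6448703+3460594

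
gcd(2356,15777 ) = 1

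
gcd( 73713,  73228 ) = 1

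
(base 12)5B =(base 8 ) 107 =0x47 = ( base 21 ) 38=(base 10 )71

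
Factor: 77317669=11^2*13^2*19^1*199^1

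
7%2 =1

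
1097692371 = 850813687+246878684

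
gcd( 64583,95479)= 1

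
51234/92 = 556+41/46 =556.89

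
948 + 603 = 1551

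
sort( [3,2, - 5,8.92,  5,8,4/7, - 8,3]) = [-8, - 5,4/7,2,3,3, 5,8,8.92 ]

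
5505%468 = 357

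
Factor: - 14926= - 2^1* 17^1*439^1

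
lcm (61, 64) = 3904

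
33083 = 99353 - 66270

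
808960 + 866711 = 1675671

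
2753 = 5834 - 3081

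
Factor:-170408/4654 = -2^2*7^1*13^(-1)*17^1 = - 476/13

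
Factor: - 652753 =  -652753^1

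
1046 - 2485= -1439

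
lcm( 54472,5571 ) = 490248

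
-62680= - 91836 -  - 29156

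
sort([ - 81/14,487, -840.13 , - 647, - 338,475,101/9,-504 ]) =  [ - 840.13, -647 , - 504,-338, -81/14, 101/9, 475,487]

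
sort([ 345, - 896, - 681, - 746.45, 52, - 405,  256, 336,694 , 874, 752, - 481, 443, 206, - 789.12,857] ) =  [ - 896, - 789.12,-746.45, - 681, -481, - 405,52,206, 256, 336, 345, 443, 694, 752,857,  874] 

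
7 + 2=9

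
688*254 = 174752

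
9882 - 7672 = 2210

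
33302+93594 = 126896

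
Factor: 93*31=3^1*31^2 = 2883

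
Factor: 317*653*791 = 163737791 = 7^1*113^1*  317^1 * 653^1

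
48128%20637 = 6854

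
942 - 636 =306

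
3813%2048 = 1765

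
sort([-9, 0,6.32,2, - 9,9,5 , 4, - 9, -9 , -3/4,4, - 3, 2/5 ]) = [  -  9,  -  9 ,  -  9 , - 9,  -  3, - 3/4 , 0 , 2/5 , 2,4, 4,  5,6.32,9]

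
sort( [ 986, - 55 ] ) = [-55,986]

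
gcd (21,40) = 1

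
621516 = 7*88788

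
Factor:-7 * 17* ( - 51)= 6069   =  3^1*7^1 * 17^2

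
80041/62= 80041/62 = 1290.98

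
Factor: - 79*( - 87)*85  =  584205=   3^1*5^1*17^1*29^1 * 79^1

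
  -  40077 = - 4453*9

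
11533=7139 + 4394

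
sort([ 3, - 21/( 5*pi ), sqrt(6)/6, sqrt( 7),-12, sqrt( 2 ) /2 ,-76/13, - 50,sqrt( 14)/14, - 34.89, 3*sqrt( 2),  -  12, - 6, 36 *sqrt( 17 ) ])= [ - 50, - 34.89, - 12, - 12, - 6, - 76/13, - 21/ (5*pi ), sqrt( 14 )/14, sqrt( 6)/6, sqrt(2 )/2, sqrt( 7),  3,3*sqrt( 2),36*sqrt(17)]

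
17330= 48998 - 31668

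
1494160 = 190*7864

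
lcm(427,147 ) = 8967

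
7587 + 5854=13441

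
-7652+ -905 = - 8557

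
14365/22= 652 + 21/22 = 652.95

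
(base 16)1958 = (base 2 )1100101011000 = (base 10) 6488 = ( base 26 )9FE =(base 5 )201423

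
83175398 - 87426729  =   - 4251331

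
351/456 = 117/152 = 0.77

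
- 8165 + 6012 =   -  2153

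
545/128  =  4  +  33/128 =4.26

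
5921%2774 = 373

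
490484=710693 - 220209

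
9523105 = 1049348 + 8473757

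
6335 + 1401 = 7736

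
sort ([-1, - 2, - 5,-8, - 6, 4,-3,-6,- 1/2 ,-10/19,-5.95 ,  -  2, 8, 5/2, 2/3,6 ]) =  [ - 8,  -  6, - 6, - 5.95 ,-5,  -  3, - 2, - 2, - 1  , - 10/19,- 1/2, 2/3, 5/2,4,6,8]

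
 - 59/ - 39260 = 59/39260=0.00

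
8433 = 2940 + 5493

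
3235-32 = 3203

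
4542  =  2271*2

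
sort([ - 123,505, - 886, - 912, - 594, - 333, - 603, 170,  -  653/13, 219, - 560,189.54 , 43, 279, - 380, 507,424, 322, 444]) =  [  -  912, - 886 , - 603, - 594, - 560,- 380,  -  333 ,-123, - 653/13,43,170,  189.54, 219,279,  322, 424, 444, 505, 507] 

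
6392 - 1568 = 4824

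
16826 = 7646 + 9180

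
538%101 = 33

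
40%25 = 15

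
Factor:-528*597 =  - 315216 =- 2^4*3^2*11^1 * 199^1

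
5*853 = 4265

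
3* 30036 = 90108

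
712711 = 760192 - 47481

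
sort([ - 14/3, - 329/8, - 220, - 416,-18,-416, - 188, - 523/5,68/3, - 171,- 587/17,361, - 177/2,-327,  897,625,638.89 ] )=[  -  416, - 416 , - 327, - 220, - 188 , - 171,- 523/5,-177/2,-329/8, -587/17, -18, - 14/3,68/3,361, 625, 638.89, 897]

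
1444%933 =511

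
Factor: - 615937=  - 7^1*87991^1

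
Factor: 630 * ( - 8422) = -2^2*3^2*5^1 * 7^1 *4211^1 =- 5305860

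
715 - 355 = 360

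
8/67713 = 8/67713 = 0.00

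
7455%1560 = 1215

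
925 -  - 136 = 1061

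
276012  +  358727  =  634739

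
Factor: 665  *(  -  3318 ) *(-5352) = 11809027440 = 2^4*3^2 *5^1* 7^2*19^1*79^1*223^1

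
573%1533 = 573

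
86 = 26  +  60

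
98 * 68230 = 6686540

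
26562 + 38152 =64714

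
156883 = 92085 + 64798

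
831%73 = 28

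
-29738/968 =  - 31+135/484 = -30.72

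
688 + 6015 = 6703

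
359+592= 951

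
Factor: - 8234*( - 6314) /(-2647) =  - 51989476/2647 = - 2^2*7^1 * 11^1  *23^1*41^1*179^1*2647^( - 1) 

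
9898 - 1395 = 8503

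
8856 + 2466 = 11322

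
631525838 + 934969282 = 1566495120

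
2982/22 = 135 + 6/11 = 135.55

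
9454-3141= 6313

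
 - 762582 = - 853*894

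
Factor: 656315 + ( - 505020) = 151295  =  5^1*30259^1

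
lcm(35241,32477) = 1656327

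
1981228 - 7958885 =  - 5977657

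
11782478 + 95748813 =107531291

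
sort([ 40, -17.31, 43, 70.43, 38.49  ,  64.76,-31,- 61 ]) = [ - 61,-31,-17.31,38.49, 40, 43, 64.76, 70.43]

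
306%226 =80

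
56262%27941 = 380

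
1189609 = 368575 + 821034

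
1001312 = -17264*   ( - 58) 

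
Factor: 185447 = 53^1*3499^1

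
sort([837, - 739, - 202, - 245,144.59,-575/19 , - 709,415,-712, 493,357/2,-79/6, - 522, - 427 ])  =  [ - 739, - 712, - 709, - 522, - 427 , - 245,-202, - 575/19, - 79/6,144.59,357/2  ,  415,493, 837]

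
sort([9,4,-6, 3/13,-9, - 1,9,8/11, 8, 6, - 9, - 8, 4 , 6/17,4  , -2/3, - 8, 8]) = [ - 9, - 9, - 8, -8, - 6, -1, - 2/3, 3/13, 6/17, 8/11,4, 4,4, 6, 8, 8,9,9 ] 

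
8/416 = 1/52 =0.02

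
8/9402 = 4/4701 = 0.00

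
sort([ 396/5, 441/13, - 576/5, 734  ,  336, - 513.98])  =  [ - 513.98, - 576/5,441/13, 396/5, 336,734]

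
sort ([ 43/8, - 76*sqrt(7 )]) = [ - 76*sqrt(7), 43/8]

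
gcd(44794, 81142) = 2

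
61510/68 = 904+19/34 =904.56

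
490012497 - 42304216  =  447708281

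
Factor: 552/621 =2^3*3^(-2 ) = 8/9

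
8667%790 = 767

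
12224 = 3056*4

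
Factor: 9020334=2^1*3^1 * 29^1* 47^1*1103^1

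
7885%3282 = 1321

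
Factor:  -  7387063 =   -  1741^1*4243^1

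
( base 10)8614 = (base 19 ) 14g7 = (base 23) g6c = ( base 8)20646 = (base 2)10000110100110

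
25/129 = 25/129 = 0.19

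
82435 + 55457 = 137892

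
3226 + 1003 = 4229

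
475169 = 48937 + 426232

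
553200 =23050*24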